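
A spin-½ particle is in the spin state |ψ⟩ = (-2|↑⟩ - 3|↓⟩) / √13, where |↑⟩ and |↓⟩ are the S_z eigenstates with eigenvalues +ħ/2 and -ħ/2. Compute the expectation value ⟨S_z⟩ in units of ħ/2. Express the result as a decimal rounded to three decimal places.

-0.385

⟨σ_z⟩ = |a|² - |b|² divided by |a|²+|b|², with a, b the |↑⟩, |↓⟩ amplitudes.
= (4 - 9)/13 = -5/13.
⟨S_z⟩ = (ħ/2)·⟨σ_z⟩.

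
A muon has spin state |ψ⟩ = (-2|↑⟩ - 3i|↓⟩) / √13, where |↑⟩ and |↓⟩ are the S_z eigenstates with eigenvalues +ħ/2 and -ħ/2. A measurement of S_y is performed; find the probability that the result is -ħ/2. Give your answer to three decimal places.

|-y⟩ = (|↑⟩ - i|↓⟩)/√2, so ⟨-y|ψ⟩ = (1) / (√2·√13).
P = |1|² / 26 = 1/26.

0.038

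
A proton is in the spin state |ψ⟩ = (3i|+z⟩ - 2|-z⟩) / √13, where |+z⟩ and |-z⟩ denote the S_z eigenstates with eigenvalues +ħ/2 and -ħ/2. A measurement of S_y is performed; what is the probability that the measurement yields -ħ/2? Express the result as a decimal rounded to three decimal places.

|-y⟩ = (|+z⟩ - i|-z⟩)/√2, so ⟨-y|ψ⟩ = (i) / (√2·√13).
P = |i|² / 26 = 1/26.

0.038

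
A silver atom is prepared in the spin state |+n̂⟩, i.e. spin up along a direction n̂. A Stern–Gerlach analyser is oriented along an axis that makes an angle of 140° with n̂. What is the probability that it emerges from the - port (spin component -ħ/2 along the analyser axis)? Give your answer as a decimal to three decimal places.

For spin-½, the probability of finding spin-up along an axis at angle θ to the initial spin direction is cos²(θ/2); spin-down is sin²(θ/2).
θ = 140°, so P = sin²(70°) ≈ 0.883.

0.883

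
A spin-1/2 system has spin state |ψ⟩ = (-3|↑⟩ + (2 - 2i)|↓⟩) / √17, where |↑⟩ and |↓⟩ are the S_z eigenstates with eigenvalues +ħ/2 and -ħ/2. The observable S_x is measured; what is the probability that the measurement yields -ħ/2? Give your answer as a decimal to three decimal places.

0.853

|-x⟩ = (|↑⟩ - |↓⟩)/√2, so ⟨-x|ψ⟩ = (-5 + 2i) / (√2·√17).
P = |-5 + 2i|² / 34 = 29/34.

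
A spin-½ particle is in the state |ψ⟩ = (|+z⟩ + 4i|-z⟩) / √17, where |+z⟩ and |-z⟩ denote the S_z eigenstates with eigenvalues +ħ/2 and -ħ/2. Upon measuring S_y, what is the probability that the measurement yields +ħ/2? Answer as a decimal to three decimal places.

|+y⟩ = (|+z⟩ + i|-z⟩)/√2, so ⟨+y|ψ⟩ = (5) / (√2·√17).
P = |5|² / 34 = 25/34.

0.735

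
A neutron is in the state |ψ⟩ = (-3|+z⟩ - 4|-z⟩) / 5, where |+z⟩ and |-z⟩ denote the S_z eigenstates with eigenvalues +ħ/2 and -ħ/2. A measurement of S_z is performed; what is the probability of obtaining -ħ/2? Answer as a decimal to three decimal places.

The -ħ/2 outcome corresponds to |-z⟩. Its amplitude in |ψ⟩ is -4/5.
P = |-4|² / 25 = 16/25.

0.640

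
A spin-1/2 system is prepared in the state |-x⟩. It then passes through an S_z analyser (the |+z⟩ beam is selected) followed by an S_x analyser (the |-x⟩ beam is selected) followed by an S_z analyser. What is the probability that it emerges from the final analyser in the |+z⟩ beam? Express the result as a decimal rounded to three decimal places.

First analyser (S_z): from |-x⟩, P(|+z⟩) = 1/2.
After stage 1 the state is |+z⟩; P(|-x⟩) = |⟨-x|+z⟩|² = 1/2.
After stage 2 the state is |-x⟩; P(|+z⟩) = |⟨+z|-x⟩|² = 1/2.
Joint probability = 1/2 × 1/2 × 1/2 = 0.125.

0.125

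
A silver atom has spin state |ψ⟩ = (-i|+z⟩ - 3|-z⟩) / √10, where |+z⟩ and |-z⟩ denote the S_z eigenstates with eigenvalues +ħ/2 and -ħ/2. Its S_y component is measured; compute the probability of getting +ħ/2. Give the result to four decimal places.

0.2000

|+y⟩ = (|+z⟩ + i|-z⟩)/√2, so ⟨+y|ψ⟩ = (2i) / (√2·√10).
P = |2i|² / 20 = 4/20.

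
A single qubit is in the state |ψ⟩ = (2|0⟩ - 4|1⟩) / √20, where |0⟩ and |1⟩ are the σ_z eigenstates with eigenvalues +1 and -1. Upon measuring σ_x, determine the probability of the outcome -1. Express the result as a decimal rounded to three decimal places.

0.900

|-x⟩ = (|0⟩ - |1⟩)/√2, so ⟨-x|ψ⟩ = (6) / (√2·√20).
P = |6|² / 40 = 36/40.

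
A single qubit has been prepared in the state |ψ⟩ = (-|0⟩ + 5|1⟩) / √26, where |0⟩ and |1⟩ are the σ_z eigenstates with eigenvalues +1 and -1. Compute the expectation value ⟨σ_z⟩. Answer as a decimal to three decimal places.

-0.923

⟨σ_z⟩ = |a|² - |b|² divided by |a|²+|b|², with a, b the |0⟩, |1⟩ amplitudes.
= (1 - 25)/26 = -24/26.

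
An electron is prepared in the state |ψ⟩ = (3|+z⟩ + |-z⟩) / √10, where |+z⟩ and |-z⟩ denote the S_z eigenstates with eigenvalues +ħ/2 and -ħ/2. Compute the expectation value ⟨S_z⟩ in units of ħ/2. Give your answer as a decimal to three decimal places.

⟨σ_z⟩ = |a|² - |b|² divided by |a|²+|b|², with a, b the |+z⟩, |-z⟩ amplitudes.
= (9 - 1)/10 = 8/10.
⟨S_z⟩ = (ħ/2)·⟨σ_z⟩.

0.800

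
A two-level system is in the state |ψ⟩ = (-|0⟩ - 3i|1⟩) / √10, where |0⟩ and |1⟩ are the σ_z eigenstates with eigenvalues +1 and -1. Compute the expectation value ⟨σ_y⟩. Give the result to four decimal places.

0.6000

⟨σ_y⟩ = 2 Im(a* b)/(|a|²+|b|²) with a = -1, b = -3i.
a* b = 3i, so ⟨σ_y⟩ = 6/10.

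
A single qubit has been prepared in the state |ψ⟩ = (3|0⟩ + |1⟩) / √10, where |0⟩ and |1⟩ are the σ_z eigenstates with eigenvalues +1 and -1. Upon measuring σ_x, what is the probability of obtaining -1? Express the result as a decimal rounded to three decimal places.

|-x⟩ = (|0⟩ - |1⟩)/√2, so ⟨-x|ψ⟩ = (2) / (√2·√10).
P = |2|² / 20 = 4/20.

0.200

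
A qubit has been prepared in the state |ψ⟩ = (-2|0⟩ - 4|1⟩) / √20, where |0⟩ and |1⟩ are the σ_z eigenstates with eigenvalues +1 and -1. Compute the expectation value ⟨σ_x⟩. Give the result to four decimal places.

0.8000

⟨σ_x⟩ = 2 Re(a* b)/(|a|²+|b|²) with a = -2, b = -4.
a* b = 8, so ⟨σ_x⟩ = 16/20.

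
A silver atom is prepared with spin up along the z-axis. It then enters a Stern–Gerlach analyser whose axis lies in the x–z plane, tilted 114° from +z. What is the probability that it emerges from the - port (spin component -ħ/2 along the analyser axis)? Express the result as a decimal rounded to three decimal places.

For spin-½, the probability of finding spin-up along an axis at angle θ to the initial spin direction is cos²(θ/2); spin-down is sin²(θ/2).
θ = 114°, so P = sin²(57°) ≈ 0.703.

0.703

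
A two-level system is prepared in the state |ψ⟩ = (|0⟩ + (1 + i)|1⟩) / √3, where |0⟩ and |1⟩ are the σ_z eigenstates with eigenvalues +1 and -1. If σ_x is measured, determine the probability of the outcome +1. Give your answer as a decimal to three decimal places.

0.833

|+x⟩ = (|0⟩ + |1⟩)/√2, so ⟨+x|ψ⟩ = (2 + i) / (√2·√3).
P = |2 + i|² / 6 = 5/6.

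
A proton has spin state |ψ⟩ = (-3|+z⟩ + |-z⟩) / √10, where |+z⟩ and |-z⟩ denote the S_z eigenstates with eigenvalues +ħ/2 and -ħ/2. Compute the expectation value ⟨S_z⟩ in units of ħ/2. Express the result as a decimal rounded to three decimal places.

⟨σ_z⟩ = |a|² - |b|² divided by |a|²+|b|², with a, b the |+z⟩, |-z⟩ amplitudes.
= (9 - 1)/10 = 8/10.
⟨S_z⟩ = (ħ/2)·⟨σ_z⟩.

0.800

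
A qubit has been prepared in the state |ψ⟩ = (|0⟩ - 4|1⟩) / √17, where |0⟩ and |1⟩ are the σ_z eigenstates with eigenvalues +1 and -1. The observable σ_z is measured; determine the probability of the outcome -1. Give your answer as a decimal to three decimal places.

The -1 outcome corresponds to |1⟩. Its amplitude in |ψ⟩ is -4/√17.
P = |-4|² / 17 = 16/17.

0.941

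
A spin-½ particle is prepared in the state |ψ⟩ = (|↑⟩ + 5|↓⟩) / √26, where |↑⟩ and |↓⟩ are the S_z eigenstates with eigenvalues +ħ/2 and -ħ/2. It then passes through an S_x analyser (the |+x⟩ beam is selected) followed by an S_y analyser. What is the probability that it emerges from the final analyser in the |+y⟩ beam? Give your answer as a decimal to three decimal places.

0.346

First analyser (S_x): P(|+x⟩) = |⟨+x|ψ⟩|² = 36/52.
After stage 1 the state is |+x⟩; P(|+y⟩) = |⟨+y|+x⟩|² = 1/2.
Joint probability = 36/52 × 1/2 = 0.346.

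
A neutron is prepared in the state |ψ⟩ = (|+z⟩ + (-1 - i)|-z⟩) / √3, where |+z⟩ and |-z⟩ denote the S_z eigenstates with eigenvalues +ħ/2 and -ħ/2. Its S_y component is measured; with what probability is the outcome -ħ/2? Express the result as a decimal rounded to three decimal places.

|-y⟩ = (|+z⟩ - i|-z⟩)/√2, so ⟨-y|ψ⟩ = (2 - i) / (√2·√3).
P = |2 - i|² / 6 = 5/6.

0.833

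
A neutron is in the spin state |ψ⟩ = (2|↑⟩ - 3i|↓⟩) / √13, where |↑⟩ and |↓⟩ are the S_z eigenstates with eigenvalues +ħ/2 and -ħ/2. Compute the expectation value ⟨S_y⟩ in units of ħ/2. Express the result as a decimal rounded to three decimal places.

⟨σ_y⟩ = 2 Im(a* b)/(|a|²+|b|²) with a = 2, b = -3i.
a* b = -6i, so ⟨σ_y⟩ = -12/13.
⟨S_y⟩ = (ħ/2)·⟨σ_y⟩.

-0.923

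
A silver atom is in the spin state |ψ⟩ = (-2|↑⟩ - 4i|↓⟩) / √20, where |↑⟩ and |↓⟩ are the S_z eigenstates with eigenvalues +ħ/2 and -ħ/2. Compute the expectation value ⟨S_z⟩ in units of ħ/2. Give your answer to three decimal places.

-0.600

⟨σ_z⟩ = |a|² - |b|² divided by |a|²+|b|², with a, b the |↑⟩, |↓⟩ amplitudes.
= (4 - 16)/20 = -12/20.
⟨S_z⟩ = (ħ/2)·⟨σ_z⟩.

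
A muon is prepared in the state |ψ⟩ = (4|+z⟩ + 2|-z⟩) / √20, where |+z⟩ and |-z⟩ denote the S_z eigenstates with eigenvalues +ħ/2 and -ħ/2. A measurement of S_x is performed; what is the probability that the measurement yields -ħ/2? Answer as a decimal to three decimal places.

0.100

|-x⟩ = (|+z⟩ - |-z⟩)/√2, so ⟨-x|ψ⟩ = (2) / (√2·√20).
P = |2|² / 40 = 4/40.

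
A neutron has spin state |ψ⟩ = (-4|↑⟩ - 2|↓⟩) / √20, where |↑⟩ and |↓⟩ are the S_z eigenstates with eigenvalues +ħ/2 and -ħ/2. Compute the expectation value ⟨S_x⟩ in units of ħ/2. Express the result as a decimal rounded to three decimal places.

0.800

⟨σ_x⟩ = 2 Re(a* b)/(|a|²+|b|²) with a = -4, b = -2.
a* b = 8, so ⟨σ_x⟩ = 16/20.
⟨S_x⟩ = (ħ/2)·⟨σ_x⟩.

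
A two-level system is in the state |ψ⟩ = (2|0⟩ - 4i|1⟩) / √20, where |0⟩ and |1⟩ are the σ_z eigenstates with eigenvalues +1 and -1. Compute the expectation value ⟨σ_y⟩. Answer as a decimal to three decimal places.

-0.800

⟨σ_y⟩ = 2 Im(a* b)/(|a|²+|b|²) with a = 2, b = -4i.
a* b = -8i, so ⟨σ_y⟩ = -16/20.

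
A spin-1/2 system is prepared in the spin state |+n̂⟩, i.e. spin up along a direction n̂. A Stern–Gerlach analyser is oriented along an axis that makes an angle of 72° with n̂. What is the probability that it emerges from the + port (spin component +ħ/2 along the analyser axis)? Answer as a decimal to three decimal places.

For spin-½, the probability of finding spin-up along an axis at angle θ to the initial spin direction is cos²(θ/2); spin-down is sin²(θ/2).
θ = 72°, so P = cos²(36°) ≈ 0.655.

0.655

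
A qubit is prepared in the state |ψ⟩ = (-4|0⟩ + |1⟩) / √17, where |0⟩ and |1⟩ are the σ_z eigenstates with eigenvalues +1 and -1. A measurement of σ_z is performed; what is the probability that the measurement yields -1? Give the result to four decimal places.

0.0588

The -1 outcome corresponds to |1⟩. Its amplitude in |ψ⟩ is 1/√17.
P = |1|² / 17 = 1/17.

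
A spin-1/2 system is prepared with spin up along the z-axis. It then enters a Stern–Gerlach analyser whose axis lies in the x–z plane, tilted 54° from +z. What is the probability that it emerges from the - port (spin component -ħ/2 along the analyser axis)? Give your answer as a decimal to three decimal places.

0.206

For spin-½, the probability of finding spin-up along an axis at angle θ to the initial spin direction is cos²(θ/2); spin-down is sin²(θ/2).
θ = 54°, so P = sin²(27°) ≈ 0.206.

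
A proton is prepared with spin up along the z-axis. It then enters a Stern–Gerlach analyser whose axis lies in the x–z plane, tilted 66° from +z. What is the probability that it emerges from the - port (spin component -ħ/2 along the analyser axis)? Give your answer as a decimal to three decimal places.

0.297

For spin-½, the probability of finding spin-up along an axis at angle θ to the initial spin direction is cos²(θ/2); spin-down is sin²(θ/2).
θ = 66°, so P = sin²(33°) ≈ 0.297.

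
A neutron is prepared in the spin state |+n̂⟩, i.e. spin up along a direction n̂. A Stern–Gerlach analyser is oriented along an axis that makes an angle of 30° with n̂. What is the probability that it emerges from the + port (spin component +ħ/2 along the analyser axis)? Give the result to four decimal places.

0.9330

For spin-½, the probability of finding spin-up along an axis at angle θ to the initial spin direction is cos²(θ/2); spin-down is sin²(θ/2).
θ = 30°, so P = cos²(15°) ≈ 0.9330.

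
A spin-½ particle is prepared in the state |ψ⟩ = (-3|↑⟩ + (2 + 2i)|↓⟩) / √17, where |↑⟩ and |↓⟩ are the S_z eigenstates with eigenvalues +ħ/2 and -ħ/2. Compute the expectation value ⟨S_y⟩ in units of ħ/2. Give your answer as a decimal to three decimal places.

⟨σ_y⟩ = 2 Im(a* b)/(|a|²+|b|²) with a = -3, b = (2 + 2i).
a* b = (-6 - 6i), so ⟨σ_y⟩ = -12/17.
⟨S_y⟩ = (ħ/2)·⟨σ_y⟩.

-0.706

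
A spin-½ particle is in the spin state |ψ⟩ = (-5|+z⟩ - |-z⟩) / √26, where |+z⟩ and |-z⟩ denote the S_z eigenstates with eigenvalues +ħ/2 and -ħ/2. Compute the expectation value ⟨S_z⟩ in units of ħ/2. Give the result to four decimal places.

0.9231

⟨σ_z⟩ = |a|² - |b|² divided by |a|²+|b|², with a, b the |+z⟩, |-z⟩ amplitudes.
= (25 - 1)/26 = 24/26.
⟨S_z⟩ = (ħ/2)·⟨σ_z⟩.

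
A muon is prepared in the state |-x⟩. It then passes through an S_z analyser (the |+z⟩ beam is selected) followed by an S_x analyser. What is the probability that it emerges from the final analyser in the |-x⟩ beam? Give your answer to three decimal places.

0.250

First analyser (S_z): from |-x⟩, P(|+z⟩) = 1/2.
After stage 1 the state is |+z⟩; P(|-x⟩) = |⟨-x|+z⟩|² = 1/2.
Joint probability = 1/2 × 1/2 = 0.250.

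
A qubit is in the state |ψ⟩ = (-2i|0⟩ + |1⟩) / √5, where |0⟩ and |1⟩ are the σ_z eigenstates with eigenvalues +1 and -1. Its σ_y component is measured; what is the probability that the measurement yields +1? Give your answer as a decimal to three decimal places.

0.900

|+y⟩ = (|0⟩ + i|1⟩)/√2, so ⟨+y|ψ⟩ = (-3i) / (√2·√5).
P = |-3i|² / 10 = 9/10.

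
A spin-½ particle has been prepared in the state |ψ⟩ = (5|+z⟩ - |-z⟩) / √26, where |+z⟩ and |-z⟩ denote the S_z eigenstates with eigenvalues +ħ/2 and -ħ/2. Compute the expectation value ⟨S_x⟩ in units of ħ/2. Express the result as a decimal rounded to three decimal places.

-0.385

⟨σ_x⟩ = 2 Re(a* b)/(|a|²+|b|²) with a = 5, b = -1.
a* b = -5, so ⟨σ_x⟩ = -10/26.
⟨S_x⟩ = (ħ/2)·⟨σ_x⟩.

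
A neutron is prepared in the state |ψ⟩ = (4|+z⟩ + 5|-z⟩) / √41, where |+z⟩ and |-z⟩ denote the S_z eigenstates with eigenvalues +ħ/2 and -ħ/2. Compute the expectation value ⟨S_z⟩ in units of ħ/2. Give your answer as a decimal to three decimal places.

⟨σ_z⟩ = |a|² - |b|² divided by |a|²+|b|², with a, b the |+z⟩, |-z⟩ amplitudes.
= (16 - 25)/41 = -9/41.
⟨S_z⟩ = (ħ/2)·⟨σ_z⟩.

-0.220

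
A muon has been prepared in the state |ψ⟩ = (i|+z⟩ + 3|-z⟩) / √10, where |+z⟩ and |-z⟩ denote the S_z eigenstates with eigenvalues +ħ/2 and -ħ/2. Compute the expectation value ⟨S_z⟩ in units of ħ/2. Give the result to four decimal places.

⟨σ_z⟩ = |a|² - |b|² divided by |a|²+|b|², with a, b the |+z⟩, |-z⟩ amplitudes.
= (1 - 9)/10 = -8/10.
⟨S_z⟩ = (ħ/2)·⟨σ_z⟩.

-0.8000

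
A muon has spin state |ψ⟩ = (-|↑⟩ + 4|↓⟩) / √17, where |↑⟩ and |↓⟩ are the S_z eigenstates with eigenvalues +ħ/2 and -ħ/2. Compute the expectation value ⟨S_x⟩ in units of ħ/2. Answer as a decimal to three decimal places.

⟨σ_x⟩ = 2 Re(a* b)/(|a|²+|b|²) with a = -1, b = 4.
a* b = -4, so ⟨σ_x⟩ = -8/17.
⟨S_x⟩ = (ħ/2)·⟨σ_x⟩.

-0.471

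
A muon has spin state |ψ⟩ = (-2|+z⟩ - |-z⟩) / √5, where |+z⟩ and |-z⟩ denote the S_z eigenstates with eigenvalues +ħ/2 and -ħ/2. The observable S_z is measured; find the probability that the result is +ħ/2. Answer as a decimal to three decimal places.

0.800

The +ħ/2 outcome corresponds to |+z⟩. Its amplitude in |ψ⟩ is -2/√5.
P = |-2|² / 5 = 4/5.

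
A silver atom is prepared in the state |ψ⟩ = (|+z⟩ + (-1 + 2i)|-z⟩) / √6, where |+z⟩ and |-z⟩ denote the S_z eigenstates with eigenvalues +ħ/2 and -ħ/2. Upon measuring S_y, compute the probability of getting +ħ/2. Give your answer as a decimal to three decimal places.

0.833

|+y⟩ = (|+z⟩ + i|-z⟩)/√2, so ⟨+y|ψ⟩ = (3 + i) / (√2·√6).
P = |3 + i|² / 12 = 10/12.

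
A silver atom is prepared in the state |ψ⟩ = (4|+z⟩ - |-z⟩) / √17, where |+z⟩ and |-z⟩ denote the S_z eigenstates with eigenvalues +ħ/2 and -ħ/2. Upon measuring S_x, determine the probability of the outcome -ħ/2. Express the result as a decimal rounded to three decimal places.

|-x⟩ = (|+z⟩ - |-z⟩)/√2, so ⟨-x|ψ⟩ = (5) / (√2·√17).
P = |5|² / 34 = 25/34.

0.735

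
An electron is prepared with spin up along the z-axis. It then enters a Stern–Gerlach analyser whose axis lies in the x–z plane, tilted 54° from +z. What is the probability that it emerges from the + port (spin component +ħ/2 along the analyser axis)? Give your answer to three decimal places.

For spin-½, the probability of finding spin-up along an axis at angle θ to the initial spin direction is cos²(θ/2); spin-down is sin²(θ/2).
θ = 54°, so P = cos²(27°) ≈ 0.794.

0.794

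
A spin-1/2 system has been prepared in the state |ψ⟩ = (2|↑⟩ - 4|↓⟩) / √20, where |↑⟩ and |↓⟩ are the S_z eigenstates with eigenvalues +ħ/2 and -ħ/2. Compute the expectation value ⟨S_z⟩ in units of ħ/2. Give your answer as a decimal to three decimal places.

⟨σ_z⟩ = |a|² - |b|² divided by |a|²+|b|², with a, b the |↑⟩, |↓⟩ amplitudes.
= (4 - 16)/20 = -12/20.
⟨S_z⟩ = (ħ/2)·⟨σ_z⟩.

-0.600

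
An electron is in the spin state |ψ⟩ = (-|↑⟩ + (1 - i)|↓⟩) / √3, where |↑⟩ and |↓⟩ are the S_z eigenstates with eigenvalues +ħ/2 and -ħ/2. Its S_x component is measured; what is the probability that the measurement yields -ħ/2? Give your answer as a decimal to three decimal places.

0.833

|-x⟩ = (|↑⟩ - |↓⟩)/√2, so ⟨-x|ψ⟩ = (-2 + i) / (√2·√3).
P = |-2 + i|² / 6 = 5/6.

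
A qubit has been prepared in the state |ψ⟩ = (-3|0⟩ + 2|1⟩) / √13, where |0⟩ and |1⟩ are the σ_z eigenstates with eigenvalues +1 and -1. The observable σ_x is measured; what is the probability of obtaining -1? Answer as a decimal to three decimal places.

0.962

|-x⟩ = (|0⟩ - |1⟩)/√2, so ⟨-x|ψ⟩ = (-5) / (√2·√13).
P = |-5|² / 26 = 25/26.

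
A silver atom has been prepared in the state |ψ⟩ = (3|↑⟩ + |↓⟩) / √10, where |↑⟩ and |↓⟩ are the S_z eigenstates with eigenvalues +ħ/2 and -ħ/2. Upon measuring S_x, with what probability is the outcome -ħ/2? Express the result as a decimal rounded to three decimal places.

|-x⟩ = (|↑⟩ - |↓⟩)/√2, so ⟨-x|ψ⟩ = (2) / (√2·√10).
P = |2|² / 20 = 4/20.

0.200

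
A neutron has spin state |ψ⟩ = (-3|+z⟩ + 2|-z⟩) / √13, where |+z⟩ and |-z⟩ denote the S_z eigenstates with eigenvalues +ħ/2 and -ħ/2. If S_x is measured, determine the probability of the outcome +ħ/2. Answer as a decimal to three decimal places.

|+x⟩ = (|+z⟩ + |-z⟩)/√2, so ⟨+x|ψ⟩ = (-1) / (√2·√13).
P = |-1|² / 26 = 1/26.

0.038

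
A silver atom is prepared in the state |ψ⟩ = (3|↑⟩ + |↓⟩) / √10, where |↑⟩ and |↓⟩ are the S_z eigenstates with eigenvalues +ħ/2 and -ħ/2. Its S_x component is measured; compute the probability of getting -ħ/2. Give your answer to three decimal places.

|-x⟩ = (|↑⟩ - |↓⟩)/√2, so ⟨-x|ψ⟩ = (2) / (√2·√10).
P = |2|² / 20 = 4/20.

0.200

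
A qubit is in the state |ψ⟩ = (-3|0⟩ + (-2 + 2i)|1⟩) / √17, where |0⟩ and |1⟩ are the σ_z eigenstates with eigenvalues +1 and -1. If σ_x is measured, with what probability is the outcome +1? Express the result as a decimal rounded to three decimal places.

|+x⟩ = (|0⟩ + |1⟩)/√2, so ⟨+x|ψ⟩ = (-5 + 2i) / (√2·√17).
P = |-5 + 2i|² / 34 = 29/34.

0.853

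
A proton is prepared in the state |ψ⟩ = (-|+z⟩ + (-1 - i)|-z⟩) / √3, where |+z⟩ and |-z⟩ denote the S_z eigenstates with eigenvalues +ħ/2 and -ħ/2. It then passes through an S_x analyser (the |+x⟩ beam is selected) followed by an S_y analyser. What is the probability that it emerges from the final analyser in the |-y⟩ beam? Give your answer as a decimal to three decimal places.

First analyser (S_x): P(|+x⟩) = |⟨+x|ψ⟩|² = 5/6.
After stage 1 the state is |+x⟩; P(|-y⟩) = |⟨-y|+x⟩|² = 1/2.
Joint probability = 5/6 × 1/2 = 0.417.

0.417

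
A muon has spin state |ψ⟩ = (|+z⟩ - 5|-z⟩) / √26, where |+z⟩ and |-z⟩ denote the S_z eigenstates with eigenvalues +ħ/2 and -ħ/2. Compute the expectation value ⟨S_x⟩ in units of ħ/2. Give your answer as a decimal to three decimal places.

⟨σ_x⟩ = 2 Re(a* b)/(|a|²+|b|²) with a = 1, b = -5.
a* b = -5, so ⟨σ_x⟩ = -10/26.
⟨S_x⟩ = (ħ/2)·⟨σ_x⟩.

-0.385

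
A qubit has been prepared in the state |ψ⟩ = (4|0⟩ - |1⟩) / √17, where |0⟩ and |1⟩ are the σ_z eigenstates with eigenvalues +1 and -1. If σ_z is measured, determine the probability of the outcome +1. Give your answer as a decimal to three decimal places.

The +1 outcome corresponds to |0⟩. Its amplitude in |ψ⟩ is 4/√17.
P = |4|² / 17 = 16/17.

0.941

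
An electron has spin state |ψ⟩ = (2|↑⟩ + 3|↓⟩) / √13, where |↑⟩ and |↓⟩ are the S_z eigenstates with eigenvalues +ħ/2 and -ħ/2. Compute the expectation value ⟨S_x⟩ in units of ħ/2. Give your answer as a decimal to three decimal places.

0.923

⟨σ_x⟩ = 2 Re(a* b)/(|a|²+|b|²) with a = 2, b = 3.
a* b = 6, so ⟨σ_x⟩ = 12/13.
⟨S_x⟩ = (ħ/2)·⟨σ_x⟩.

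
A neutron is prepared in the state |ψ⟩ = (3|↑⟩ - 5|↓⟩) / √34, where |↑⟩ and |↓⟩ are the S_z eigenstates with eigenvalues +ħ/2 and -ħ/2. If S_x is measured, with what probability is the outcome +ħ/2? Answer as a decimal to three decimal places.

0.059

|+x⟩ = (|↑⟩ + |↓⟩)/√2, so ⟨+x|ψ⟩ = (-2) / (√2·√34).
P = |-2|² / 68 = 4/68.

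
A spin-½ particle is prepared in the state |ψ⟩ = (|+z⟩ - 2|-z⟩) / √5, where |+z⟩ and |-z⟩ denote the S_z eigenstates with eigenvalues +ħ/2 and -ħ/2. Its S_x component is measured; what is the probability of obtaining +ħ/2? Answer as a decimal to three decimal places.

0.100

|+x⟩ = (|+z⟩ + |-z⟩)/√2, so ⟨+x|ψ⟩ = (-1) / (√2·√5).
P = |-1|² / 10 = 1/10.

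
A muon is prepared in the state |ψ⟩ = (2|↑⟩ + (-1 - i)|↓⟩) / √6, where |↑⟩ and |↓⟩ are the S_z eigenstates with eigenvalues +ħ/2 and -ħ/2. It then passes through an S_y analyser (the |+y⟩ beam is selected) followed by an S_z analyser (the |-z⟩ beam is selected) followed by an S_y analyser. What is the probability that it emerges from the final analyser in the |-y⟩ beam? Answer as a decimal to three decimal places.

0.042

First analyser (S_y): P(|+y⟩) = |⟨+y|ψ⟩|² = 2/12.
After stage 1 the state is |+y⟩; P(|-z⟩) = |⟨-z|+y⟩|² = 1/2.
After stage 2 the state is |-z⟩; P(|-y⟩) = |⟨-y|-z⟩|² = 1/2.
Joint probability = 2/12 × 1/2 × 1/2 = 0.042.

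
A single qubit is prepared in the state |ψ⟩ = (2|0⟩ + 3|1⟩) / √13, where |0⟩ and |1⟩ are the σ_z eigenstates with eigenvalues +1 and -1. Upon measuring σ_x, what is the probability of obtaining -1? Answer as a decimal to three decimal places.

|-x⟩ = (|0⟩ - |1⟩)/√2, so ⟨-x|ψ⟩ = (-1) / (√2·√13).
P = |-1|² / 26 = 1/26.

0.038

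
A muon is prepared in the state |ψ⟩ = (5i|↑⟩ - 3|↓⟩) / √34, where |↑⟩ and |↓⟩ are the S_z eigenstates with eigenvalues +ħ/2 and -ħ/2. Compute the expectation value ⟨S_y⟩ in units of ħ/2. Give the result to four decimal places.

⟨σ_y⟩ = 2 Im(a* b)/(|a|²+|b|²) with a = 5i, b = -3.
a* b = 15i, so ⟨σ_y⟩ = 30/34.
⟨S_y⟩ = (ħ/2)·⟨σ_y⟩.

0.8824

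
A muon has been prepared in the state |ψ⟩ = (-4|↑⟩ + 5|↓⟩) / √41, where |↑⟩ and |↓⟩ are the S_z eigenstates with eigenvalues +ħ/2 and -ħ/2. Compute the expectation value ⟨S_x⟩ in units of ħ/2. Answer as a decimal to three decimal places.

⟨σ_x⟩ = 2 Re(a* b)/(|a|²+|b|²) with a = -4, b = 5.
a* b = -20, so ⟨σ_x⟩ = -40/41.
⟨S_x⟩ = (ħ/2)·⟨σ_x⟩.

-0.976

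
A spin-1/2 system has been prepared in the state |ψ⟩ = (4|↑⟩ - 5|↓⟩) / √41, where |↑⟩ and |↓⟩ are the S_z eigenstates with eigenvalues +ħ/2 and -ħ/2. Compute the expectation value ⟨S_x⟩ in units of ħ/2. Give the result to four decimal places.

⟨σ_x⟩ = 2 Re(a* b)/(|a|²+|b|²) with a = 4, b = -5.
a* b = -20, so ⟨σ_x⟩ = -40/41.
⟨S_x⟩ = (ħ/2)·⟨σ_x⟩.

-0.9756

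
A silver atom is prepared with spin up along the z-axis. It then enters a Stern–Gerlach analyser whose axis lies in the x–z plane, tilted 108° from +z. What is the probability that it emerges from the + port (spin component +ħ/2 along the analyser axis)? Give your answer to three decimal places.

0.345

For spin-½, the probability of finding spin-up along an axis at angle θ to the initial spin direction is cos²(θ/2); spin-down is sin²(θ/2).
θ = 108°, so P = cos²(54°) ≈ 0.345.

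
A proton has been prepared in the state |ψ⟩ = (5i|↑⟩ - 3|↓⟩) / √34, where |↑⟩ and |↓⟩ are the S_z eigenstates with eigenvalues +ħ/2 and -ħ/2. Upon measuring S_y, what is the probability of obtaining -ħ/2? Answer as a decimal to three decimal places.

|-y⟩ = (|↑⟩ - i|↓⟩)/√2, so ⟨-y|ψ⟩ = (2i) / (√2·√34).
P = |2i|² / 68 = 4/68.

0.059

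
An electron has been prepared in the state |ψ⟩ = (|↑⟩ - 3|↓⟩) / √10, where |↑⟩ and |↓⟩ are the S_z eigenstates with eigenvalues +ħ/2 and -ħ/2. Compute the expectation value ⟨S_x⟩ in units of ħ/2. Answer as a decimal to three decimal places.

⟨σ_x⟩ = 2 Re(a* b)/(|a|²+|b|²) with a = 1, b = -3.
a* b = -3, so ⟨σ_x⟩ = -6/10.
⟨S_x⟩ = (ħ/2)·⟨σ_x⟩.

-0.600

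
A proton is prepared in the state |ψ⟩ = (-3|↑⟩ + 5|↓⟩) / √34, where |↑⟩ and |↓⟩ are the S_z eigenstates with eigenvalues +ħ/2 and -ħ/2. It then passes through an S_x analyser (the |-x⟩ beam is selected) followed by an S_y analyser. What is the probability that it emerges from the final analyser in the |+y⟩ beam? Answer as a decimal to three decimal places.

0.471

First analyser (S_x): P(|-x⟩) = |⟨-x|ψ⟩|² = 64/68.
After stage 1 the state is |-x⟩; P(|+y⟩) = |⟨+y|-x⟩|² = 1/2.
Joint probability = 64/68 × 1/2 = 0.471.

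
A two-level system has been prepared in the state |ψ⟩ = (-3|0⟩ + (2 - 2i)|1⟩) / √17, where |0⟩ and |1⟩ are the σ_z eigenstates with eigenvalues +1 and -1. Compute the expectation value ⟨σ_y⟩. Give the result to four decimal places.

0.7059

⟨σ_y⟩ = 2 Im(a* b)/(|a|²+|b|²) with a = -3, b = (2 - 2i).
a* b = (-6 + 6i), so ⟨σ_y⟩ = 12/17.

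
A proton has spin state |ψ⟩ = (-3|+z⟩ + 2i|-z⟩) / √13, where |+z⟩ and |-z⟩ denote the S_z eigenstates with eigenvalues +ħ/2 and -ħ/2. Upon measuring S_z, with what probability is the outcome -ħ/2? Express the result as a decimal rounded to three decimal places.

0.308

The -ħ/2 outcome corresponds to |-z⟩. Its amplitude in |ψ⟩ is 2i/√13.
P = |2i|² / 13 = 4/13.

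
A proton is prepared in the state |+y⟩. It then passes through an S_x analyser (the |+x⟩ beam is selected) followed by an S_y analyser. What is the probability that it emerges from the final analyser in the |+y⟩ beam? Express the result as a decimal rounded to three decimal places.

First analyser (S_x): from |+y⟩, P(|+x⟩) = 1/2.
After stage 1 the state is |+x⟩; P(|+y⟩) = |⟨+y|+x⟩|² = 1/2.
Joint probability = 1/2 × 1/2 = 0.250.

0.250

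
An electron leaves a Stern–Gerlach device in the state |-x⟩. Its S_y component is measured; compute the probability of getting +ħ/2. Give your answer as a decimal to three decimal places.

In the S_z basis, |-x⟩ = (|+z⟩ - |-z⟩)/√2 and |+y⟩ = (|+z⟩ + i|-z⟩)/√2.
|⟨+y|-x⟩|² = 1/2.

0.500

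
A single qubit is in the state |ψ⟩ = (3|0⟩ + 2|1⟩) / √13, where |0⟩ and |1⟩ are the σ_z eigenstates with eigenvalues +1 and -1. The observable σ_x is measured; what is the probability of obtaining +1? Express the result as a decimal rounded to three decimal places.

0.962

|+x⟩ = (|0⟩ + |1⟩)/√2, so ⟨+x|ψ⟩ = (5) / (√2·√13).
P = |5|² / 26 = 25/26.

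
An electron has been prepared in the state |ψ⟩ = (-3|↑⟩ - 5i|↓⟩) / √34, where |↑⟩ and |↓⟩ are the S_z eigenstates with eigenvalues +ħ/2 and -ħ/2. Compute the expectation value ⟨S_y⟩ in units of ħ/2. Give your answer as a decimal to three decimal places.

0.882

⟨σ_y⟩ = 2 Im(a* b)/(|a|²+|b|²) with a = -3, b = -5i.
a* b = 15i, so ⟨σ_y⟩ = 30/34.
⟨S_y⟩ = (ħ/2)·⟨σ_y⟩.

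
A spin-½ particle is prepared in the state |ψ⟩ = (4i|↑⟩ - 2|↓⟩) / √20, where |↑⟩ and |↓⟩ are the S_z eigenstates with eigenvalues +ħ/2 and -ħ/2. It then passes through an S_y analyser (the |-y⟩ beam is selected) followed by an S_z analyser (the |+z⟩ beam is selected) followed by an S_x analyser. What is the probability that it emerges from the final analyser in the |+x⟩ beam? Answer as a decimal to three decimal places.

First analyser (S_y): P(|-y⟩) = |⟨-y|ψ⟩|² = 4/40.
After stage 1 the state is |-y⟩; P(|+z⟩) = |⟨+z|-y⟩|² = 1/2.
After stage 2 the state is |+z⟩; P(|+x⟩) = |⟨+x|+z⟩|² = 1/2.
Joint probability = 4/40 × 1/2 × 1/2 = 0.025.

0.025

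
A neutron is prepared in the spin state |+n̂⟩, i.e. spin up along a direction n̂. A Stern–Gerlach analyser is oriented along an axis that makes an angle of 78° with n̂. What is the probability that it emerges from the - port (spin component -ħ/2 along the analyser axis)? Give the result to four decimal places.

0.3960

For spin-½, the probability of finding spin-up along an axis at angle θ to the initial spin direction is cos²(θ/2); spin-down is sin²(θ/2).
θ = 78°, so P = sin²(39°) ≈ 0.3960.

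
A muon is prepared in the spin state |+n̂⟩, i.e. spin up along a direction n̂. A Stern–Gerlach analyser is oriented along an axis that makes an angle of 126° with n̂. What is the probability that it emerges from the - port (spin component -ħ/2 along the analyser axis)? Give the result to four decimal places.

For spin-½, the probability of finding spin-up along an axis at angle θ to the initial spin direction is cos²(θ/2); spin-down is sin²(θ/2).
θ = 126°, so P = sin²(63°) ≈ 0.7939.

0.7939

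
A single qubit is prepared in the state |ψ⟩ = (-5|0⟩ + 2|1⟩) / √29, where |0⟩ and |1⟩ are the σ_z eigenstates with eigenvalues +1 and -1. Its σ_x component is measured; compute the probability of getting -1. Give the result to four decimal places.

0.8448

|-x⟩ = (|0⟩ - |1⟩)/√2, so ⟨-x|ψ⟩ = (-7) / (√2·√29).
P = |-7|² / 58 = 49/58.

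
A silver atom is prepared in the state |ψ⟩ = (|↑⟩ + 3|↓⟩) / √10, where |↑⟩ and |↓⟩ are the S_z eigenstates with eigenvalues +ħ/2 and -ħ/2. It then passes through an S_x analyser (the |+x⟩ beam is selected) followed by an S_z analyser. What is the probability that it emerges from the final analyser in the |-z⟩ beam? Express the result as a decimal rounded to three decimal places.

0.400

First analyser (S_x): P(|+x⟩) = |⟨+x|ψ⟩|² = 16/20.
After stage 1 the state is |+x⟩; P(|-z⟩) = |⟨-z|+x⟩|² = 1/2.
Joint probability = 16/20 × 1/2 = 0.400.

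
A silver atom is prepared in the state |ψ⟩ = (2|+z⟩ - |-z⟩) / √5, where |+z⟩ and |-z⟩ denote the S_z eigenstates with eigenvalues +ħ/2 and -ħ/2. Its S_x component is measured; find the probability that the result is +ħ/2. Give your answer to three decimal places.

|+x⟩ = (|+z⟩ + |-z⟩)/√2, so ⟨+x|ψ⟩ = (1) / (√2·√5).
P = |1|² / 10 = 1/10.

0.100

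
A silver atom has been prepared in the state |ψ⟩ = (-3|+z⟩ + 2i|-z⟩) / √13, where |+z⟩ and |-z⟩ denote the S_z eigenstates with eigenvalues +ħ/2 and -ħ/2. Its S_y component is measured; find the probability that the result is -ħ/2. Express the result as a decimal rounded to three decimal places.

|-y⟩ = (|+z⟩ - i|-z⟩)/√2, so ⟨-y|ψ⟩ = (-5) / (√2·√13).
P = |-5|² / 26 = 25/26.

0.962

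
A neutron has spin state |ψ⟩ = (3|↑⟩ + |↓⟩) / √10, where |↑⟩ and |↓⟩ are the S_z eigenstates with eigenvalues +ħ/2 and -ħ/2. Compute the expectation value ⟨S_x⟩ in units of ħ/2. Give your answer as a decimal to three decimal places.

0.600

⟨σ_x⟩ = 2 Re(a* b)/(|a|²+|b|²) with a = 3, b = 1.
a* b = 3, so ⟨σ_x⟩ = 6/10.
⟨S_x⟩ = (ħ/2)·⟨σ_x⟩.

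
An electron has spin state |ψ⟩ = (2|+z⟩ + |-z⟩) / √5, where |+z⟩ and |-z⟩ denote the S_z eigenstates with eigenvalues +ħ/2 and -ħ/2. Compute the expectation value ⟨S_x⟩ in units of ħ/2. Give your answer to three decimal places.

⟨σ_x⟩ = 2 Re(a* b)/(|a|²+|b|²) with a = 2, b = 1.
a* b = 2, so ⟨σ_x⟩ = 4/5.
⟨S_x⟩ = (ħ/2)·⟨σ_x⟩.

0.800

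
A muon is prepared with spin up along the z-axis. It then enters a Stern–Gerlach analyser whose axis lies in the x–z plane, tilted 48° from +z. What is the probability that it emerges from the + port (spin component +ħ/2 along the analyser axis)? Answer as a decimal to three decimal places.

0.835

For spin-½, the probability of finding spin-up along an axis at angle θ to the initial spin direction is cos²(θ/2); spin-down is sin²(θ/2).
θ = 48°, so P = cos²(24°) ≈ 0.835.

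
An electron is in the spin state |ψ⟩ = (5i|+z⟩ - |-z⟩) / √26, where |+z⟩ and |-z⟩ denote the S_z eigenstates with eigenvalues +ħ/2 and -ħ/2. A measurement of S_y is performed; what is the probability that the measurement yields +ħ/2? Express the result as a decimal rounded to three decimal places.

0.692

|+y⟩ = (|+z⟩ + i|-z⟩)/√2, so ⟨+y|ψ⟩ = (6i) / (√2·√26).
P = |6i|² / 52 = 36/52.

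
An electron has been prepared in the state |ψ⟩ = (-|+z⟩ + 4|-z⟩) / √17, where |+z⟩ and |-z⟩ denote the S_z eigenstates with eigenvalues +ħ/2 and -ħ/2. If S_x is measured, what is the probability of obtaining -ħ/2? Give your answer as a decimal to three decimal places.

0.735

|-x⟩ = (|+z⟩ - |-z⟩)/√2, so ⟨-x|ψ⟩ = (-5) / (√2·√17).
P = |-5|² / 34 = 25/34.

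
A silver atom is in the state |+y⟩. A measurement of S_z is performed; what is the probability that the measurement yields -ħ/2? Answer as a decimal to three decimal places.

0.500

In the S_z basis, |+y⟩ = (|↑⟩ + i|↓⟩)/√2 and |-z⟩ = |↓⟩.
|⟨-z|+y⟩|² = 1/2.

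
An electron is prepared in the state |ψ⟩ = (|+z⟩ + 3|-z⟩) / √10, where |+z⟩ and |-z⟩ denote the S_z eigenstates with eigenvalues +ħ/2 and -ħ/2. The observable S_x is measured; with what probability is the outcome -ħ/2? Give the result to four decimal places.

0.2000

|-x⟩ = (|+z⟩ - |-z⟩)/√2, so ⟨-x|ψ⟩ = (-2) / (√2·√10).
P = |-2|² / 20 = 4/20.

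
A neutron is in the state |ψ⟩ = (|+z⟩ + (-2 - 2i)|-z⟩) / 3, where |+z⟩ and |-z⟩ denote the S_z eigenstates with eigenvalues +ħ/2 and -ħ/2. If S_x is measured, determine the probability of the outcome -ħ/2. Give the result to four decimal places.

|-x⟩ = (|+z⟩ - |-z⟩)/√2, so ⟨-x|ψ⟩ = (3 + 2i) / (√2·3).
P = |3 + 2i|² / 18 = 13/18.

0.7222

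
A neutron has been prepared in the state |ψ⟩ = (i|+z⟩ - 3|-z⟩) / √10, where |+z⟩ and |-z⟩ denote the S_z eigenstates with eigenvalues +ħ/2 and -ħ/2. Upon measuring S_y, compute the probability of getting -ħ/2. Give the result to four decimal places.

0.2000

|-y⟩ = (|+z⟩ - i|-z⟩)/√2, so ⟨-y|ψ⟩ = (-2i) / (√2·√10).
P = |-2i|² / 20 = 4/20.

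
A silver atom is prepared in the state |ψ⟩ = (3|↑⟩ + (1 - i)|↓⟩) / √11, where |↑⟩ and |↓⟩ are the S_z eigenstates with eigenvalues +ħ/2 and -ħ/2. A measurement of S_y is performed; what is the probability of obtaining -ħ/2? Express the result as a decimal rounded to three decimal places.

|-y⟩ = (|↑⟩ - i|↓⟩)/√2, so ⟨-y|ψ⟩ = (4 + i) / (√2·√11).
P = |4 + i|² / 22 = 17/22.

0.773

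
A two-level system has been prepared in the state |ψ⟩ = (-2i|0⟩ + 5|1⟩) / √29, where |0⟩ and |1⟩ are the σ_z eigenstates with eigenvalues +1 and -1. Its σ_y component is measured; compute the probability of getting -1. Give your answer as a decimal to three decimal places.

0.155

|-y⟩ = (|0⟩ - i|1⟩)/√2, so ⟨-y|ψ⟩ = (3i) / (√2·√29).
P = |3i|² / 58 = 9/58.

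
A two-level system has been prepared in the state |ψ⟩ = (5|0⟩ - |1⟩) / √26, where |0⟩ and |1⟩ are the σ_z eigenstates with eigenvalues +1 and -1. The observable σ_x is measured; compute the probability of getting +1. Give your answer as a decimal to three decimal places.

|+x⟩ = (|0⟩ + |1⟩)/√2, so ⟨+x|ψ⟩ = (4) / (√2·√26).
P = |4|² / 52 = 16/52.

0.308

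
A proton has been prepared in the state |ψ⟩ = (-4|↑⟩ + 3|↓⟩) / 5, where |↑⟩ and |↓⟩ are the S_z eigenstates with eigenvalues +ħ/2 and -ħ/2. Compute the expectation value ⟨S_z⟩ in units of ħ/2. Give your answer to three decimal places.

0.280

⟨σ_z⟩ = |a|² - |b|² divided by |a|²+|b|², with a, b the |↑⟩, |↓⟩ amplitudes.
= (16 - 9)/25 = 7/25.
⟨S_z⟩ = (ħ/2)·⟨σ_z⟩.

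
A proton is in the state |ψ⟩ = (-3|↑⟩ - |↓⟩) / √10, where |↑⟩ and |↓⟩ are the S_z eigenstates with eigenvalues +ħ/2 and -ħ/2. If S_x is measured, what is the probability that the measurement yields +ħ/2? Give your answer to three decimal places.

|+x⟩ = (|↑⟩ + |↓⟩)/√2, so ⟨+x|ψ⟩ = (-4) / (√2·√10).
P = |-4|² / 20 = 16/20.

0.800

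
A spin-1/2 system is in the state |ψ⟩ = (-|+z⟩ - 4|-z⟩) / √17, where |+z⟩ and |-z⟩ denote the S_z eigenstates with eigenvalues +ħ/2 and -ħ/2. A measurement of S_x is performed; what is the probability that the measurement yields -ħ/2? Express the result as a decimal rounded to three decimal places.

0.265

|-x⟩ = (|+z⟩ - |-z⟩)/√2, so ⟨-x|ψ⟩ = (3) / (√2·√17).
P = |3|² / 34 = 9/34.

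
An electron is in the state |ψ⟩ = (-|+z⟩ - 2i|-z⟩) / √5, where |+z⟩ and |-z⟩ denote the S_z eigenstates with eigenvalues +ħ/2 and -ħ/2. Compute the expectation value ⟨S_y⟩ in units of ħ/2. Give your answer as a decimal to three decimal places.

0.800

⟨σ_y⟩ = 2 Im(a* b)/(|a|²+|b|²) with a = -1, b = -2i.
a* b = 2i, so ⟨σ_y⟩ = 4/5.
⟨S_y⟩ = (ħ/2)·⟨σ_y⟩.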